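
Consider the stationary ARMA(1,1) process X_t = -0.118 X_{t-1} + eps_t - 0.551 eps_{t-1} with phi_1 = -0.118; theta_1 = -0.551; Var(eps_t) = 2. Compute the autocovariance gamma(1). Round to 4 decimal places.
\gamma(1) = -1.4451

Multiply the model equation by X_{t-k} and take expectations. With theta_0 = psi_0 = 1 and psi_j the MA(infinity) weights, this gives
  gamma(k) - sum_i phi_i gamma(k-i) = c_k,
  c_k = sigma^2 * sum_{j=k..q} theta_j psi_{j-k}   (c_k = 0 for k > q),
using gamma(-m) = gamma(m).
psi-weights needed (psi_j = theta_j + sum_i phi_i psi_{j-i}):
  psi_1 = theta_1 + phi_1 = -0.551 + (-0.118) = -0.669
Right-hand sides:
  c_0 = sigma^2 (1 + theta_1 psi_1) = 2 * (1 + (-0.551)(-0.669)) = 2 * 1.368619 = 2.737238
  c_1 = sigma^2 theta_1 = 2 * (-0.551) = -1.102
  c_2 = 0
Equations for k = 0 and k = 1 (AR order 1):
  gamma(0) = phi_1 gamma(1) + c_0
  gamma(1) = phi_1 gamma(0) + c_1
Substituting the second into the first: gamma(0) (1 - phi_1^2) = c_0 + phi_1 c_1, so
  gamma(0) = (c_0 + phi_1 c_1) / (1 - phi_1^2) = (2.737238 + (-0.118)(-1.102)) / (1 - (-0.118)^2) = 2.867274 / 0.986076 = 2.907762.
  gamma(1) = phi_1 gamma(0) + c_1 = (-0.118)(2.907762) + (-1.102) = -1.445116.
Therefore gamma(1) = -1.4451 (to 4 decimal places).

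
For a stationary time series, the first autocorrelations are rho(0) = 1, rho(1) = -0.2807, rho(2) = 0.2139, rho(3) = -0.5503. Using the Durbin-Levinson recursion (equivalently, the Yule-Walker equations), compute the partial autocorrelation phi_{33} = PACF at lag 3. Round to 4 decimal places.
\phi_{33} = -0.5080

The PACF at lag k is phi_{kk}, the last component of the solution
to the Yule-Walker system G_k phi = r_k where
  (G_k)_{ij} = rho(|i - j|), (r_k)_i = rho(i), i,j = 1..k.
Equivalently, Durbin-Levinson gives phi_{kk} iteratively:
  phi_{11} = rho(1)
  phi_{kk} = [rho(k) - sum_{j=1..k-1} phi_{k-1,j} rho(k-j)]
            / [1 - sum_{j=1..k-1} phi_{k-1,j} rho(j)],
  phi_{k,j} = phi_{k-1,j} - phi_{kk} phi_{k-1,k-j},  j = 1..k-1.
Step k = 1:
  phi_11 = rho(1) = -0.2807.
Step k = 2:
  phi_22 = [rho(2) - phi_11 rho(1)] / [1 - phi_11 rho(1)] = [0.2139 - (-0.2807)(-0.2807)] / [1 - (-0.2807)(-0.2807)]
         = 0.13510751 / 0.92120751 = 0.146663.
  Update: phi_21 = phi_11 - phi_22 phi_11 = -0.2807 - (0.146663)(-0.2807) = -0.239532.
Step k = 3:
  phi_33 = [rho(3) - phi_21 rho(2) - phi_22 rho(1)] / [1 - phi_21 rho(1) - phi_22 rho(2)]
    numerator   = -0.5503 - (-0.239532)(0.2139) - (0.146663)(-0.2807) = -0.45789576
    denominator = 1 - (-0.239532)(-0.2807) - (0.146663)(0.2139) = 0.90139217
  phi_33 = -0.45789576 / 0.90139217 = -0.508.
Therefore phi_{33} = -0.5080.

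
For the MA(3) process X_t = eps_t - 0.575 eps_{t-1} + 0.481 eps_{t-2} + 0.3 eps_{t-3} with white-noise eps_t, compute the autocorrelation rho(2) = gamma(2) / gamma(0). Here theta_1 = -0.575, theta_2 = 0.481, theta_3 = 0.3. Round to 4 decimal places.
\rho(2) = 0.1867

For an MA(q) process with theta_0 = 1, the autocovariance is
  gamma(k) = sigma^2 * sum_{i=0..q-k} theta_i * theta_{i+k},
and rho(k) = gamma(k) / gamma(0). Sigma^2 cancels.
  numerator   = (1)*(0.481) + (-0.575)*(0.3) = 0.3085.
  denominator = (1)^2 + (-0.575)^2 + (0.481)^2 + (0.3)^2 = 1.651986.
  rho(2) = 0.3085 / 1.651986 = 0.1867.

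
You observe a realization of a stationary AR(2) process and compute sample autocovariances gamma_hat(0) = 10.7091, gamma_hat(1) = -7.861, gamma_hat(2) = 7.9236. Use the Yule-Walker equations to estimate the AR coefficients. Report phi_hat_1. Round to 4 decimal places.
\hat\phi_{1} = -0.4140

The Yule-Walker equations for an AR(p) process read, in matrix form,
  Gamma_p phi = r_p,   with   (Gamma_p)_{ij} = gamma(|i - j|),
                       (r_p)_i = gamma(i),   i,j = 1..p.
Substitute the sample gammas (Toeplitz matrix and right-hand side of size 2):
  Gamma_p = [[10.7091, -7.861], [-7.861, 10.7091]]
  r_p     = [-7.861, 7.9236]
Written out:
  10.7091 phi_1 - 7.861 phi_2 = -7.861
  -7.861 phi_1 + 10.7091 phi_2 = 7.9236
Solve by Cramer's rule:
  det = gamma(0)^2 - gamma(1)^2 = (10.7091)^2 - (-7.861)^2 = 114.68482281 - 61.795321 = 52.88950181
  phi_hat_1 = [gamma(1) gamma(0) - gamma(1) gamma(2)] / det = [(-7.861)(10.7091) - (-7.861)(7.9236)] / 52.88950181 = -21.8968155 / 52.88950181 = -0.414
  phi_hat_2 = [gamma(0) gamma(2) - gamma(1)^2] / det = [(10.7091)(7.9236) - (-7.861)^2] / 52.88950181 = 23.05930376 / 52.88950181 = 0.436
So phi_hat = [-0.4140, 0.4360].
Therefore phi_hat_1 = -0.4140.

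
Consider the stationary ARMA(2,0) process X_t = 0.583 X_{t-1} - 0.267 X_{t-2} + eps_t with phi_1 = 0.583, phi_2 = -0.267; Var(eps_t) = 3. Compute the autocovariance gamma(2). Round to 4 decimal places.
\gamma(2) = 0.0052

Multiply the model equation by X_{t-k} and take expectations. With theta_0 = psi_0 = 1 and psi_j the MA(infinity) weights, this gives
  gamma(k) - sum_i phi_i gamma(k-i) = c_k,
  c_k = sigma^2 * sum_{j=k..q} theta_j psi_{j-k}   (c_k = 0 for k > q),
using gamma(-m) = gamma(m).
Pure AR (q = 0): c_0 = sigma^2 = 3, c_k = 0 for k >= 1.
Equations for k = 0, 1, 2 (AR order 2, c_2 = 0):
  (E0) gamma(0) = phi_1 gamma(1) + phi_2 gamma(2) + c_0
  (E1) gamma(1) = phi_1 gamma(0) + phi_2 gamma(1) + c_1
  (E2) gamma(2) = phi_1 gamma(1) + phi_2 gamma(0)
From (E1): gamma(1) = A gamma(0) + B with
  A = phi_1 / (1 - phi_2) = 0.583 / 1.267 = 0.460142,   B = c_1 / (1 - phi_2) = 0 / 1.267 = 0.
Insert (E2) into (E0): gamma(0) (1 - phi_2^2) = phi_1 (1 + phi_2) gamma(1) + c_0.
  phi_1 (1 + phi_2) = (0.583)(0.733) = 0.427339,   1 - phi_2^2 = 0.928711.
Replace gamma(1) by A gamma(0) + B and collect gamma(0):
  gamma(0) [0.928711 - (0.427339)(0.460142)] = c_0 = 3
  gamma(0) * 0.732074 = 3
  gamma(0) = 3 / 0.732074 = 4.097944.
  gamma(1) = A gamma(0) = (0.460142)(4.097944) = 1.885637.
  gamma(2) = phi_1 gamma(1) + phi_2 gamma(0) = (0.583)(1.885637) + (-0.267)(4.097944) = 0.005175.
Therefore gamma(2) = 0.0052 (to 4 decimal places).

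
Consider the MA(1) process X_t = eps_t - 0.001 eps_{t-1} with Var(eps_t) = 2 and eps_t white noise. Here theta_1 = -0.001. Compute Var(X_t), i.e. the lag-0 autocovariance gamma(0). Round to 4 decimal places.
\gamma(0) = 2.0000

For an MA(q) process X_t = eps_t + sum_i theta_i eps_{t-i} with
Var(eps_t) = sigma^2, the variance is
  gamma(0) = sigma^2 * (1 + sum_i theta_i^2).
  sum_i theta_i^2 = (-0.001)^2 = 0.000001.
  gamma(0) = 2 * (1 + 0.000001) = 2 * 1.000001 = 2.000002, which rounds to 2.0000.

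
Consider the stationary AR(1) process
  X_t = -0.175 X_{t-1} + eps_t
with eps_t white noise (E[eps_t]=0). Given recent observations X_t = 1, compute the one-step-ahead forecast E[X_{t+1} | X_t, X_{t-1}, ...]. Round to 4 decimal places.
E[X_{t+1} \mid \mathcal F_t] = -0.1750

For an AR(p) model X_t = c + sum_i phi_i X_{t-i} + eps_t, the
one-step-ahead conditional mean is
  E[X_{t+1} | X_t, ...] = c + sum_i phi_i X_{t+1-i}.
Substitute known values:
  E[X_{t+1} | ...] = (-0.175) * (1)
                   = -0.1750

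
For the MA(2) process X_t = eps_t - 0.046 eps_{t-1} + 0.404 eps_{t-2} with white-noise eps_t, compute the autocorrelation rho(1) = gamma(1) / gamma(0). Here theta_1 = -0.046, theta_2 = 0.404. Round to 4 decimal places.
\rho(1) = -0.0554

For an MA(q) process with theta_0 = 1, the autocovariance is
  gamma(k) = sigma^2 * sum_{i=0..q-k} theta_i * theta_{i+k},
and rho(k) = gamma(k) / gamma(0). Sigma^2 cancels.
  numerator   = (1)*(-0.046) + (-0.046)*(0.404) = -0.064584.
  denominator = (1)^2 + (-0.046)^2 + (0.404)^2 = 1.165332.
  rho(1) = -0.064584 / 1.165332 = -0.0554.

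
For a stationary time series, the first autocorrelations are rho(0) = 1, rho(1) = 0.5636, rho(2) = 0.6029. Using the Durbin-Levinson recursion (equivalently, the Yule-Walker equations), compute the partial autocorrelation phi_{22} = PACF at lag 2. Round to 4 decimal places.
\phi_{22} = 0.4180

The PACF at lag k is phi_{kk}, the last component of the solution
to the Yule-Walker system G_k phi = r_k where
  (G_k)_{ij} = rho(|i - j|), (r_k)_i = rho(i), i,j = 1..k.
Equivalently, Durbin-Levinson gives phi_{kk} iteratively:
  phi_{11} = rho(1)
  phi_{kk} = [rho(k) - sum_{j=1..k-1} phi_{k-1,j} rho(k-j)]
            / [1 - sum_{j=1..k-1} phi_{k-1,j} rho(j)],
  phi_{k,j} = phi_{k-1,j} - phi_{kk} phi_{k-1,k-j},  j = 1..k-1.
Step k = 1:
  phi_11 = rho(1) = 0.5636.
Step k = 2:
  phi_22 = [rho(2) - phi_11 rho(1)] / [1 - phi_11 rho(1)] = [0.6029 - (0.5636)(0.5636)] / [1 - (0.5636)(0.5636)]
         = 0.28525504 / 0.68235504 = 0.418.
Therefore phi_{22} = 0.4180.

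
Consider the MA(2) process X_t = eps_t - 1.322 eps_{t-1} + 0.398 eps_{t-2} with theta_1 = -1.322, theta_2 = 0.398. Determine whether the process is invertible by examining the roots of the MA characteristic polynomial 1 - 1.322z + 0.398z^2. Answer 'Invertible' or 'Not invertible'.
\text{Invertible}

The MA(q) characteristic polynomial is P(z) = 1 - 1.322z + 0.398z^2.
Invertibility requires all roots to lie outside the unit circle, i.e. |z| > 1 for every root.
Set 1 + (-1.322) z + (0.398) z^2 = 0, i.e. a z^2 + b z + c = 0 with a = 0.398, b = -1.322, c = 1.
Discriminant D = b^2 - 4ac = (-1.322)^2 - 4*(0.398)*1 = 1.747684 - (1.592) = 0.155684.
D >= 0, so the roots are real: z = (-b +/- sqrt(D)) / (2a) = (1.322 +/- 0.394568) / (0.796).
  z_1 = (1.322 + 0.394568) / (0.796) = 2.1565,   |z_1| = 2.1565.
  z_2 = (1.322 - 0.394568) / (0.796) = 1.1651,   |z_2| = 1.1651.
Moduli of all roots: 2.1565, 1.1651.
All moduli strictly greater than 1? Yes.
Verdict: Invertible.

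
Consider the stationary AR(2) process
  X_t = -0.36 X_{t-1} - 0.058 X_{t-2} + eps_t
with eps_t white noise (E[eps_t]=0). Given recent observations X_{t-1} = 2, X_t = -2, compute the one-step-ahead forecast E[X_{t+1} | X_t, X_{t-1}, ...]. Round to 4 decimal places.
E[X_{t+1} \mid \mathcal F_t] = 0.6040

For an AR(p) model X_t = c + sum_i phi_i X_{t-i} + eps_t, the
one-step-ahead conditional mean is
  E[X_{t+1} | X_t, ...] = c + sum_i phi_i X_{t+1-i}.
Substitute known values:
  E[X_{t+1} | ...] = (-0.36) * (-2) + (-0.058) * (2)
                   = 0.6040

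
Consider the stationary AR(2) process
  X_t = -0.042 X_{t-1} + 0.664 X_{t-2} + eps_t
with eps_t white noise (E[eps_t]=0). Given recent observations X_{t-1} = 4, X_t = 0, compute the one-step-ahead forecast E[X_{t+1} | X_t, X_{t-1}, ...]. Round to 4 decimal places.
E[X_{t+1} \mid \mathcal F_t] = 2.6560

For an AR(p) model X_t = c + sum_i phi_i X_{t-i} + eps_t, the
one-step-ahead conditional mean is
  E[X_{t+1} | X_t, ...] = c + sum_i phi_i X_{t+1-i}.
Substitute known values:
  E[X_{t+1} | ...] = (-0.042) * (0) + (0.664) * (4)
                   = 2.6560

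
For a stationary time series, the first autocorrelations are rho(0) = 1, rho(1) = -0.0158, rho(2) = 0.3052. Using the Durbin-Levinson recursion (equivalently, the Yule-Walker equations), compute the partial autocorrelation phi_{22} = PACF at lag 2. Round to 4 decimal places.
\phi_{22} = 0.3050

The PACF at lag k is phi_{kk}, the last component of the solution
to the Yule-Walker system G_k phi = r_k where
  (G_k)_{ij} = rho(|i - j|), (r_k)_i = rho(i), i,j = 1..k.
Equivalently, Durbin-Levinson gives phi_{kk} iteratively:
  phi_{11} = rho(1)
  phi_{kk} = [rho(k) - sum_{j=1..k-1} phi_{k-1,j} rho(k-j)]
            / [1 - sum_{j=1..k-1} phi_{k-1,j} rho(j)],
  phi_{k,j} = phi_{k-1,j} - phi_{kk} phi_{k-1,k-j},  j = 1..k-1.
Step k = 1:
  phi_11 = rho(1) = -0.0158.
Step k = 2:
  phi_22 = [rho(2) - phi_11 rho(1)] / [1 - phi_11 rho(1)] = [0.3052 - (-0.0158)(-0.0158)] / [1 - (-0.0158)(-0.0158)]
         = 0.30495036 / 0.99975036 = 0.305.
Therefore phi_{22} = 0.3050.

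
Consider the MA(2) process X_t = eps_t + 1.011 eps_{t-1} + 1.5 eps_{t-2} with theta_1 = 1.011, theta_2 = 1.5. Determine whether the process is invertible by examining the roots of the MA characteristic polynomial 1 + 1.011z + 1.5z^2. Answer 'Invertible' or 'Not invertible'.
\text{Not invertible}

The MA(q) characteristic polynomial is P(z) = 1 + 1.011z + 1.5z^2.
Invertibility requires all roots to lie outside the unit circle, i.e. |z| > 1 for every root.
Set 1 + (1.011) z + (1.5) z^2 = 0, i.e. a z^2 + b z + c = 0 with a = 1.5, b = 1.011, c = 1.
Discriminant D = b^2 - 4ac = (1.011)^2 - 4*(1.5)*1 = 1.022121 - (6) = -4.977879.
D < 0, so the roots are the complex-conjugate pair z = (-b +/- i sqrt(-D)) / (2a) = -0.337 +/- 0.7437i.
For a conjugate pair |z|^2 = z * conj(z) = (product of roots) = c/a = 1/(1.5) = 0.666667, so |z| = sqrt(0.666667) = 0.8165 for both roots.
Moduli of all roots: 0.8165, 0.8165.
All moduli strictly greater than 1? No.
Verdict: Not invertible.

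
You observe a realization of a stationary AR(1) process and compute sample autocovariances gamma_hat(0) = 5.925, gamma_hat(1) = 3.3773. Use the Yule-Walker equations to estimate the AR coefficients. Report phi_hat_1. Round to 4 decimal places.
\hat\phi_{1} = 0.5700

The Yule-Walker equations for an AR(p) process read, in matrix form,
  Gamma_p phi = r_p,   with   (Gamma_p)_{ij} = gamma(|i - j|),
                       (r_p)_i = gamma(i),   i,j = 1..p.
Substitute the sample gammas (Toeplitz matrix and right-hand side of size 1):
  Gamma_p = [[5.925]]
  r_p     = [3.3773]
With p = 1 this is the single equation gamma(0) phi_1 = gamma(1):
  phi_hat_1 = gamma(1) / gamma(0) = 3.3773 / 5.925 = 0.5700.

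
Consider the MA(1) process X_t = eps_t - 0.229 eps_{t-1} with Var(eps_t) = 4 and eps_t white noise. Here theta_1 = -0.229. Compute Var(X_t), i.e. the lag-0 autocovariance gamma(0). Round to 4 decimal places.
\gamma(0) = 4.2098

For an MA(q) process X_t = eps_t + sum_i theta_i eps_{t-i} with
Var(eps_t) = sigma^2, the variance is
  gamma(0) = sigma^2 * (1 + sum_i theta_i^2).
  sum_i theta_i^2 = (-0.229)^2 = 0.052441.
  gamma(0) = 4 * (1 + 0.052441) = 4 * 1.052441 = 4.209764, which rounds to 4.2098.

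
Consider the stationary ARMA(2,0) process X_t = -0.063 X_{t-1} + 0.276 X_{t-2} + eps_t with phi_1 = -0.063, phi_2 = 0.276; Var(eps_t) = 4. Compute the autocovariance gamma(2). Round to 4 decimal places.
\gamma(2) = 1.2281

Multiply the model equation by X_{t-k} and take expectations. With theta_0 = psi_0 = 1 and psi_j the MA(infinity) weights, this gives
  gamma(k) - sum_i phi_i gamma(k-i) = c_k,
  c_k = sigma^2 * sum_{j=k..q} theta_j psi_{j-k}   (c_k = 0 for k > q),
using gamma(-m) = gamma(m).
Pure AR (q = 0): c_0 = sigma^2 = 4, c_k = 0 for k >= 1.
Equations for k = 0, 1, 2 (AR order 2, c_2 = 0):
  (E0) gamma(0) = phi_1 gamma(1) + phi_2 gamma(2) + c_0
  (E1) gamma(1) = phi_1 gamma(0) + phi_2 gamma(1) + c_1
  (E2) gamma(2) = phi_1 gamma(1) + phi_2 gamma(0)
From (E1): gamma(1) = A gamma(0) + B with
  A = phi_1 / (1 - phi_2) = -0.063 / 0.724 = -0.087017,   B = c_1 / (1 - phi_2) = 0 / 0.724 = 0.
Insert (E2) into (E0): gamma(0) (1 - phi_2^2) = phi_1 (1 + phi_2) gamma(1) + c_0.
  phi_1 (1 + phi_2) = (-0.063)(1.276) = -0.080388,   1 - phi_2^2 = 0.923824.
Replace gamma(1) by A gamma(0) + B and collect gamma(0):
  gamma(0) [0.923824 - (-0.080388)(-0.087017)] = c_0 = 4
  gamma(0) * 0.916829 = 4
  gamma(0) = 4 / 0.916829 = 4.362864.
  gamma(1) = A gamma(0) = (-0.087017)(4.362864) = -0.379641.
  gamma(2) = phi_1 gamma(1) + phi_2 gamma(0) = (-0.063)(-0.379641) + (0.276)(4.362864) = 1.228068.
Therefore gamma(2) = 1.2281 (to 4 decimal places).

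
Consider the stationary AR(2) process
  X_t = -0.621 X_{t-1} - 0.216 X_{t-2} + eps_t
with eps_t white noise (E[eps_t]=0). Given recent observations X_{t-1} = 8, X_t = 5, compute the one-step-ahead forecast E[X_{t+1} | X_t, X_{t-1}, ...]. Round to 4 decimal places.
E[X_{t+1} \mid \mathcal F_t] = -4.8330

For an AR(p) model X_t = c + sum_i phi_i X_{t-i} + eps_t, the
one-step-ahead conditional mean is
  E[X_{t+1} | X_t, ...] = c + sum_i phi_i X_{t+1-i}.
Substitute known values:
  E[X_{t+1} | ...] = (-0.621) * (5) + (-0.216) * (8)
                   = -4.8330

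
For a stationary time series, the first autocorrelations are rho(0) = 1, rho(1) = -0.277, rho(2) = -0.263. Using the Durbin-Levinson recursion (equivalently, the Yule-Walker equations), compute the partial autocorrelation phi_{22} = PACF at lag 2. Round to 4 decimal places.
\phi_{22} = -0.3680

The PACF at lag k is phi_{kk}, the last component of the solution
to the Yule-Walker system G_k phi = r_k where
  (G_k)_{ij} = rho(|i - j|), (r_k)_i = rho(i), i,j = 1..k.
Equivalently, Durbin-Levinson gives phi_{kk} iteratively:
  phi_{11} = rho(1)
  phi_{kk} = [rho(k) - sum_{j=1..k-1} phi_{k-1,j} rho(k-j)]
            / [1 - sum_{j=1..k-1} phi_{k-1,j} rho(j)],
  phi_{k,j} = phi_{k-1,j} - phi_{kk} phi_{k-1,k-j},  j = 1..k-1.
Step k = 1:
  phi_11 = rho(1) = -0.277.
Step k = 2:
  phi_22 = [rho(2) - phi_11 rho(1)] / [1 - phi_11 rho(1)] = [-0.263 - (-0.277)(-0.277)] / [1 - (-0.277)(-0.277)]
         = -0.339729 / 0.923271 = -0.368.
Therefore phi_{22} = -0.3680.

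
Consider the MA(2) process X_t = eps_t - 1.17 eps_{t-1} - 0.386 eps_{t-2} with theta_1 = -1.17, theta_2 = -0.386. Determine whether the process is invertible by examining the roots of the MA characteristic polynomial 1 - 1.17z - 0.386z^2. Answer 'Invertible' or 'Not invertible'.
\text{Not invertible}

The MA(q) characteristic polynomial is P(z) = 1 - 1.17z - 0.386z^2.
Invertibility requires all roots to lie outside the unit circle, i.e. |z| > 1 for every root.
Set 1 + (-1.17) z + (-0.386) z^2 = 0, i.e. a z^2 + b z + c = 0 with a = -0.386, b = -1.17, c = 1.
Discriminant D = b^2 - 4ac = (-1.17)^2 - 4*(-0.386)*1 = 1.3689 - (-1.544) = 2.9129.
D >= 0, so the roots are real: z = (-b +/- sqrt(D)) / (2a) = (1.17 +/- 1.706722) / (-0.772).
  z_1 = (1.17 + 1.706722) / (-0.772) = -3.7263,   |z_1| = 3.7263.
  z_2 = (1.17 - 1.706722) / (-0.772) = 0.6952,   |z_2| = 0.6952.
Moduli of all roots: 3.7263, 0.6952.
All moduli strictly greater than 1? No.
Verdict: Not invertible.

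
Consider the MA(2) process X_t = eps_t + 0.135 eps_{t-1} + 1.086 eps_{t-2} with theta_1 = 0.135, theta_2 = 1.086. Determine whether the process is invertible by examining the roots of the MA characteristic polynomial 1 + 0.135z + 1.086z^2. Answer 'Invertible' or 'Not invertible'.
\text{Not invertible}

The MA(q) characteristic polynomial is P(z) = 1 + 0.135z + 1.086z^2.
Invertibility requires all roots to lie outside the unit circle, i.e. |z| > 1 for every root.
Set 1 + (0.135) z + (1.086) z^2 = 0, i.e. a z^2 + b z + c = 0 with a = 1.086, b = 0.135, c = 1.
Discriminant D = b^2 - 4ac = (0.135)^2 - 4*(1.086)*1 = 0.018225 - (4.344) = -4.325775.
D < 0, so the roots are the complex-conjugate pair z = (-b +/- i sqrt(-D)) / (2a) = -0.0622 +/- 0.9576i.
For a conjugate pair |z|^2 = z * conj(z) = (product of roots) = c/a = 1/(1.086) = 0.92081, so |z| = sqrt(0.92081) = 0.9596 for both roots.
Moduli of all roots: 0.9596, 0.9596.
All moduli strictly greater than 1? No.
Verdict: Not invertible.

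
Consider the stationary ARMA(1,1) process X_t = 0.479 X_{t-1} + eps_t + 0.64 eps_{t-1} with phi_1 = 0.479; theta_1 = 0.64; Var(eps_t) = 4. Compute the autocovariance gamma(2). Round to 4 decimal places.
\gamma(2) = 3.6354

Multiply the model equation by X_{t-k} and take expectations. With theta_0 = psi_0 = 1 and psi_j the MA(infinity) weights, this gives
  gamma(k) - sum_i phi_i gamma(k-i) = c_k,
  c_k = sigma^2 * sum_{j=k..q} theta_j psi_{j-k}   (c_k = 0 for k > q),
using gamma(-m) = gamma(m).
psi-weights needed (psi_j = theta_j + sum_i phi_i psi_{j-i}):
  psi_1 = theta_1 + phi_1 = 0.64 + (0.479) = 1.119
Right-hand sides:
  c_0 = sigma^2 (1 + theta_1 psi_1) = 4 * (1 + (0.64)(1.119)) = 4 * 1.71616 = 6.86464
  c_1 = sigma^2 theta_1 = 4 * (0.64) = 2.56
  c_2 = 0
Equations for k = 0 and k = 1 (AR order 1):
  gamma(0) = phi_1 gamma(1) + c_0
  gamma(1) = phi_1 gamma(0) + c_1
Substituting the second into the first: gamma(0) (1 - phi_1^2) = c_0 + phi_1 c_1, so
  gamma(0) = (c_0 + phi_1 c_1) / (1 - phi_1^2) = (6.86464 + (0.479)(2.56)) / (1 - (0.479)^2) = 8.09088 / 0.770559 = 10.500014.
  gamma(1) = phi_1 gamma(0) + c_1 = (0.479)(10.500014) + (2.56) = 7.589507.
For k = 2 (> q): gamma(2) = phi_1 gamma(1) = (0.479)(7.589507) = 3.635374.
Therefore gamma(2) = 3.6354 (to 4 decimal places).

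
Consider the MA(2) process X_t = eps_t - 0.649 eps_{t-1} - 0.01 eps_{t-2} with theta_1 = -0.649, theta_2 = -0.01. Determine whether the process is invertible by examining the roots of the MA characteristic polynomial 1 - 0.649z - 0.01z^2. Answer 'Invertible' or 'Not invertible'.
\text{Invertible}

The MA(q) characteristic polynomial is P(z) = 1 - 0.649z - 0.01z^2.
Invertibility requires all roots to lie outside the unit circle, i.e. |z| > 1 for every root.
Set 1 + (-0.649) z + (-0.01) z^2 = 0, i.e. a z^2 + b z + c = 0 with a = -0.01, b = -0.649, c = 1.
Discriminant D = b^2 - 4ac = (-0.649)^2 - 4*(-0.01)*1 = 0.421201 - (-0.04) = 0.461201.
D >= 0, so the roots are real: z = (-b +/- sqrt(D)) / (2a) = (0.649 +/- 0.679118) / (-0.02).
  z_1 = (0.649 + 0.679118) / (-0.02) = -66.4059,   |z_1| = 66.4059.
  z_2 = (0.649 - 0.679118) / (-0.02) = 1.5059,   |z_2| = 1.5059.
Moduli of all roots: 66.4059, 1.5059.
All moduli strictly greater than 1? Yes.
Verdict: Invertible.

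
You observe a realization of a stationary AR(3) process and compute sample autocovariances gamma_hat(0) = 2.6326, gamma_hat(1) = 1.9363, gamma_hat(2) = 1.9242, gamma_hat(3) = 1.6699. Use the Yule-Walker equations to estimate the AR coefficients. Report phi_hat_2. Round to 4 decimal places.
\hat\phi_{2} = 0.3970

The Yule-Walker equations for an AR(p) process read, in matrix form,
  Gamma_p phi = r_p,   with   (Gamma_p)_{ij} = gamma(|i - j|),
                       (r_p)_i = gamma(i),   i,j = 1..p.
Substitute the sample gammas (Toeplitz matrix and right-hand side of size 3):
  Gamma_p = [[2.6326, 1.9363, 1.9242], [1.9363, 2.6326, 1.9363], [1.9242, 1.9363, 2.6326]]
  r_p     = [1.9363, 1.9242, 1.6699]
Written out (R1..R3):
  (R1) 2.6326 phi_1 + 1.9363 phi_2 + 1.9242 phi_3 = 1.9363
  (R2) 1.9363 phi_1 + 2.6326 phi_2 + 1.9363 phi_3 = 1.9242
  (R3) 1.9242 phi_1 + 1.9363 phi_2 + 2.6326 phi_3 = 1.6699
Gaussian elimination:
  R2 <- R2 - (1.9363/2.6326) R1 = R2 - (0.735509) R1:  1.208435 phi_2 + 0.521034 phi_3 = 0.500035
  R3 <- R3 - (1.9242/2.6326) R1 = R3 - (0.730912) R1:  0.521034 phi_2 + 1.226178 phi_3 = 0.254634
  R3 <- R3 - (0.521034/1.208435) R2 = R3 - (0.431165) R2:  1.001527 phi_3 = 0.039037
Back-substitution:
  phi_hat_3 = 0.039037 / 1.001527 = 0.038978
  phi_hat_2 = (0.500035 - (0.521034)(0.038978)) / 1.208435 = 0.396981
  phi_hat_1 = (1.9363 - (1.9363)(0.396981) - (1.9242)(0.038978)) / 2.6326 = 0.415036
So phi_hat = [0.4150, 0.3970, 0.0390].
Therefore phi_hat_2 = 0.3970.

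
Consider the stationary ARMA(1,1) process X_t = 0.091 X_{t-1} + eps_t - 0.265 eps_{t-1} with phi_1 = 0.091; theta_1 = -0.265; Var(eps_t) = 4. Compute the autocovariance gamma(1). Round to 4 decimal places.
\gamma(1) = -0.6849

Multiply the model equation by X_{t-k} and take expectations. With theta_0 = psi_0 = 1 and psi_j the MA(infinity) weights, this gives
  gamma(k) - sum_i phi_i gamma(k-i) = c_k,
  c_k = sigma^2 * sum_{j=k..q} theta_j psi_{j-k}   (c_k = 0 for k > q),
using gamma(-m) = gamma(m).
psi-weights needed (psi_j = theta_j + sum_i phi_i psi_{j-i}):
  psi_1 = theta_1 + phi_1 = -0.265 + (0.091) = -0.174
Right-hand sides:
  c_0 = sigma^2 (1 + theta_1 psi_1) = 4 * (1 + (-0.265)(-0.174)) = 4 * 1.04611 = 4.18444
  c_1 = sigma^2 theta_1 = 4 * (-0.265) = -1.06
  c_2 = 0
Equations for k = 0 and k = 1 (AR order 1):
  gamma(0) = phi_1 gamma(1) + c_0
  gamma(1) = phi_1 gamma(0) + c_1
Substituting the second into the first: gamma(0) (1 - phi_1^2) = c_0 + phi_1 c_1, so
  gamma(0) = (c_0 + phi_1 c_1) / (1 - phi_1^2) = (4.18444 + (0.091)(-1.06)) / (1 - (0.091)^2) = 4.08798 / 0.991719 = 4.122115.
  gamma(1) = phi_1 gamma(0) + c_1 = (0.091)(4.122115) + (-1.06) = -0.684888.
Therefore gamma(1) = -0.6849 (to 4 decimal places).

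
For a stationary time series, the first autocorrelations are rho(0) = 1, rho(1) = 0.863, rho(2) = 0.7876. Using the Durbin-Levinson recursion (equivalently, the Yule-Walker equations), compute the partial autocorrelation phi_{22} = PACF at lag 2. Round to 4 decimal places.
\phi_{22} = 0.1678

The PACF at lag k is phi_{kk}, the last component of the solution
to the Yule-Walker system G_k phi = r_k where
  (G_k)_{ij} = rho(|i - j|), (r_k)_i = rho(i), i,j = 1..k.
Equivalently, Durbin-Levinson gives phi_{kk} iteratively:
  phi_{11} = rho(1)
  phi_{kk} = [rho(k) - sum_{j=1..k-1} phi_{k-1,j} rho(k-j)]
            / [1 - sum_{j=1..k-1} phi_{k-1,j} rho(j)],
  phi_{k,j} = phi_{k-1,j} - phi_{kk} phi_{k-1,k-j},  j = 1..k-1.
Step k = 1:
  phi_11 = rho(1) = 0.863.
Step k = 2:
  phi_22 = [rho(2) - phi_11 rho(1)] / [1 - phi_11 rho(1)] = [0.7876 - (0.863)(0.863)] / [1 - (0.863)(0.863)]
         = 0.042831 / 0.255231 = 0.1678.
Therefore phi_{22} = 0.1678.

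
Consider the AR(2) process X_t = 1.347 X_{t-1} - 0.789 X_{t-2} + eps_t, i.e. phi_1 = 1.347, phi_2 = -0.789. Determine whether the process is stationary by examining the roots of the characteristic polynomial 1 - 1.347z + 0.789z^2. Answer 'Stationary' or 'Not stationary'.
\text{Stationary}

The AR(p) characteristic polynomial is P(z) = 1 - 1.347z + 0.789z^2.
Stationarity requires all roots to lie outside the unit circle, i.e. |z| > 1 for every root.
Set 1 + (-1.347) z + (0.789) z^2 = 0, i.e. a z^2 + b z + c = 0 with a = 0.789, b = -1.347, c = 1.
Discriminant D = b^2 - 4ac = (-1.347)^2 - 4*(0.789)*1 = 1.814409 - (3.156) = -1.341591.
D < 0, so the roots are the complex-conjugate pair z = (-b +/- i sqrt(-D)) / (2a) = 0.8536 +/- 0.734i.
For a conjugate pair |z|^2 = z * conj(z) = (product of roots) = c/a = 1/(0.789) = 1.267427, so |z| = sqrt(1.267427) = 1.1258 for both roots.
Moduli of all roots: 1.1258, 1.1258.
All moduli strictly greater than 1? Yes.
Verdict: Stationary.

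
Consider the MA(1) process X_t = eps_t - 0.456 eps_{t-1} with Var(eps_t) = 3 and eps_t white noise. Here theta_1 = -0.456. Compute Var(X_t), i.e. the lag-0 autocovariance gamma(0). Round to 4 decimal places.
\gamma(0) = 3.6238

For an MA(q) process X_t = eps_t + sum_i theta_i eps_{t-i} with
Var(eps_t) = sigma^2, the variance is
  gamma(0) = sigma^2 * (1 + sum_i theta_i^2).
  sum_i theta_i^2 = (-0.456)^2 = 0.207936.
  gamma(0) = 3 * (1 + 0.207936) = 3 * 1.207936 = 3.623808, which rounds to 3.6238.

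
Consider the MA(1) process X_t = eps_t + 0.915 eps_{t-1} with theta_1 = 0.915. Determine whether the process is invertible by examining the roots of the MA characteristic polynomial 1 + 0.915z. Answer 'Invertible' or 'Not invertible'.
\text{Invertible}

The MA(q) characteristic polynomial is P(z) = 1 + 0.915z.
Invertibility requires all roots to lie outside the unit circle, i.e. |z| > 1 for every root.
This is linear in z: 1 + (0.915) z = 0  =>  z = -1/(0.915) = -1.092896,  |z| = 1.092896.
Moduli of all roots: 1.0929.
All moduli strictly greater than 1? Yes.
Verdict: Invertible.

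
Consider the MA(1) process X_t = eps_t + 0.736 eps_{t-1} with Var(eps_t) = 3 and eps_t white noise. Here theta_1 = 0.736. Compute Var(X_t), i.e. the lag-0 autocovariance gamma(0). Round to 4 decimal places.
\gamma(0) = 4.6251

For an MA(q) process X_t = eps_t + sum_i theta_i eps_{t-i} with
Var(eps_t) = sigma^2, the variance is
  gamma(0) = sigma^2 * (1 + sum_i theta_i^2).
  sum_i theta_i^2 = (0.736)^2 = 0.541696.
  gamma(0) = 3 * (1 + 0.541696) = 3 * 1.541696 = 4.625088, which rounds to 4.6251.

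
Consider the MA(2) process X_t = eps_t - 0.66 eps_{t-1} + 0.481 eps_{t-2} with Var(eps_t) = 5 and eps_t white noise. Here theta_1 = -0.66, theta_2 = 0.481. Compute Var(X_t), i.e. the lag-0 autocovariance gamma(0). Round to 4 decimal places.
\gamma(0) = 8.3348

For an MA(q) process X_t = eps_t + sum_i theta_i eps_{t-i} with
Var(eps_t) = sigma^2, the variance is
  gamma(0) = sigma^2 * (1 + sum_i theta_i^2).
  sum_i theta_i^2 = (-0.66)^2 + (0.481)^2 = 0.4356 + 0.231361 = 0.666961.
  gamma(0) = 5 * (1 + 0.666961) = 5 * 1.666961 = 8.334805, which rounds to 8.3348.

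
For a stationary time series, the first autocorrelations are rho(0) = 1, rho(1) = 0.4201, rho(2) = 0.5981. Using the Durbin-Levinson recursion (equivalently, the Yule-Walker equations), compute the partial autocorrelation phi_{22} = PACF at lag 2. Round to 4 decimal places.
\phi_{22} = 0.5120

The PACF at lag k is phi_{kk}, the last component of the solution
to the Yule-Walker system G_k phi = r_k where
  (G_k)_{ij} = rho(|i - j|), (r_k)_i = rho(i), i,j = 1..k.
Equivalently, Durbin-Levinson gives phi_{kk} iteratively:
  phi_{11} = rho(1)
  phi_{kk} = [rho(k) - sum_{j=1..k-1} phi_{k-1,j} rho(k-j)]
            / [1 - sum_{j=1..k-1} phi_{k-1,j} rho(j)],
  phi_{k,j} = phi_{k-1,j} - phi_{kk} phi_{k-1,k-j},  j = 1..k-1.
Step k = 1:
  phi_11 = rho(1) = 0.4201.
Step k = 2:
  phi_22 = [rho(2) - phi_11 rho(1)] / [1 - phi_11 rho(1)] = [0.5981 - (0.4201)(0.4201)] / [1 - (0.4201)(0.4201)]
         = 0.42161599 / 0.82351599 = 0.512.
Therefore phi_{22} = 0.5120.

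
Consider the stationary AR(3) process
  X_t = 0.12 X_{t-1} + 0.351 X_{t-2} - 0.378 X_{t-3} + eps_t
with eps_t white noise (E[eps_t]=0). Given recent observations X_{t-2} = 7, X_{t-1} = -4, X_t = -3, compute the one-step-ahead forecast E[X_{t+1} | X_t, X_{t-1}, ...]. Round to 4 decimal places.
E[X_{t+1} \mid \mathcal F_t] = -4.4100

For an AR(p) model X_t = c + sum_i phi_i X_{t-i} + eps_t, the
one-step-ahead conditional mean is
  E[X_{t+1} | X_t, ...] = c + sum_i phi_i X_{t+1-i}.
Substitute known values:
  E[X_{t+1} | ...] = (0.12) * (-3) + (0.351) * (-4) + (-0.378) * (7)
                   = -4.4100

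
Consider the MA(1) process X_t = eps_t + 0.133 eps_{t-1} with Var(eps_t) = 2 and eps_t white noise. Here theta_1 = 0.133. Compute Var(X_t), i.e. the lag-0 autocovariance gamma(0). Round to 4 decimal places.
\gamma(0) = 2.0354

For an MA(q) process X_t = eps_t + sum_i theta_i eps_{t-i} with
Var(eps_t) = sigma^2, the variance is
  gamma(0) = sigma^2 * (1 + sum_i theta_i^2).
  sum_i theta_i^2 = (0.133)^2 = 0.017689.
  gamma(0) = 2 * (1 + 0.017689) = 2 * 1.017689 = 2.035378, which rounds to 2.0354.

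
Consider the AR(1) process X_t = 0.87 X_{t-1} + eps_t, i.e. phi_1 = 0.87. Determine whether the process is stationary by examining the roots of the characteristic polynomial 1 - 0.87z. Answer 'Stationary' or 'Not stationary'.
\text{Stationary}

The AR(p) characteristic polynomial is P(z) = 1 - 0.87z.
Stationarity requires all roots to lie outside the unit circle, i.e. |z| > 1 for every root.
This is linear in z: 1 + (-0.87) z = 0  =>  z = -1/(-0.87) = 1.149425,  |z| = 1.149425.
Moduli of all roots: 1.1494.
All moduli strictly greater than 1? Yes.
Verdict: Stationary.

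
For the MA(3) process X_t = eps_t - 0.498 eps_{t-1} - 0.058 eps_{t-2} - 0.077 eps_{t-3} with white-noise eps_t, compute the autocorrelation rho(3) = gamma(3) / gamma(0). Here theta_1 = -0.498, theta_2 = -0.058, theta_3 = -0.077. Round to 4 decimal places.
\rho(3) = -0.0612

For an MA(q) process with theta_0 = 1, the autocovariance is
  gamma(k) = sigma^2 * sum_{i=0..q-k} theta_i * theta_{i+k},
and rho(k) = gamma(k) / gamma(0). Sigma^2 cancels.
  numerator   = (1)*(-0.077) = -0.077.
  denominator = (1)^2 + (-0.498)^2 + (-0.058)^2 + (-0.077)^2 = 1.257297.
  rho(3) = -0.077 / 1.257297 = -0.0612.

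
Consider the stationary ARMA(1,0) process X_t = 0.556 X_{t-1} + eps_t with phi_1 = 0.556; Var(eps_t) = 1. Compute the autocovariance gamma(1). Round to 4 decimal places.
\gamma(1) = 0.8048

Multiply the model equation by X_{t-k} and take expectations. With theta_0 = psi_0 = 1 and psi_j the MA(infinity) weights, this gives
  gamma(k) - sum_i phi_i gamma(k-i) = c_k,
  c_k = sigma^2 * sum_{j=k..q} theta_j psi_{j-k}   (c_k = 0 for k > q),
using gamma(-m) = gamma(m).
Pure AR (q = 0): c_0 = sigma^2 = 1, c_k = 0 for k >= 1.
Equations for k = 0 and k = 1 (AR order 1):
  gamma(0) = phi_1 gamma(1) + c_0
  gamma(1) = phi_1 gamma(0) + c_1
Substituting the second into the first: gamma(0) (1 - phi_1^2) = c_0 + phi_1 c_1, so
  gamma(0) = c_0 / (1 - phi_1^2) = 1 / (1 - (0.556)^2) = 1 / 0.690864 = 1.447463.
  gamma(1) = phi_1 gamma(0) = (0.556)(1.447463) = 0.804789.
Therefore gamma(1) = 0.8048 (to 4 decimal places).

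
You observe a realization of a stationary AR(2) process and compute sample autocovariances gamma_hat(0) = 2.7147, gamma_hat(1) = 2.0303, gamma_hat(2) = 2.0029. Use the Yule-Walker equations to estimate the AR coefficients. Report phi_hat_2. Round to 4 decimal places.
\hat\phi_{2} = 0.4050

The Yule-Walker equations for an AR(p) process read, in matrix form,
  Gamma_p phi = r_p,   with   (Gamma_p)_{ij} = gamma(|i - j|),
                       (r_p)_i = gamma(i),   i,j = 1..p.
Substitute the sample gammas (Toeplitz matrix and right-hand side of size 2):
  Gamma_p = [[2.7147, 2.0303], [2.0303, 2.7147]]
  r_p     = [2.0303, 2.0029]
Written out:
  2.7147 phi_1 + 2.0303 phi_2 = 2.0303
  2.0303 phi_1 + 2.7147 phi_2 = 2.0029
Solve by Cramer's rule:
  det = gamma(0)^2 - gamma(1)^2 = (2.7147)^2 - (2.0303)^2 = 7.36959609 - 4.12211809 = 3.247478
  phi_hat_1 = [gamma(1) gamma(0) - gamma(1) gamma(2)] / det = [(2.0303)(2.7147) - (2.0303)(2.0029)] / 3.247478 = 1.44516754 / 3.247478 = 0.445
  phi_hat_2 = [gamma(0) gamma(2) - gamma(1)^2] / det = [(2.7147)(2.0029) - (2.0303)^2] / 3.247478 = 1.31515454 / 3.247478 = 0.405
So phi_hat = [0.4450, 0.4050].
Therefore phi_hat_2 = 0.4050.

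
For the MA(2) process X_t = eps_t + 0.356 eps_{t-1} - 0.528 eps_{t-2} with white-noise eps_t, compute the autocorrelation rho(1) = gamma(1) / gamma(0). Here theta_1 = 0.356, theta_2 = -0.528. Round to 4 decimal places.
\rho(1) = 0.1196

For an MA(q) process with theta_0 = 1, the autocovariance is
  gamma(k) = sigma^2 * sum_{i=0..q-k} theta_i * theta_{i+k},
and rho(k) = gamma(k) / gamma(0). Sigma^2 cancels.
  numerator   = (1)*(0.356) + (0.356)*(-0.528) = 0.168032.
  denominator = (1)^2 + (0.356)^2 + (-0.528)^2 = 1.40552.
  rho(1) = 0.168032 / 1.40552 = 0.1196.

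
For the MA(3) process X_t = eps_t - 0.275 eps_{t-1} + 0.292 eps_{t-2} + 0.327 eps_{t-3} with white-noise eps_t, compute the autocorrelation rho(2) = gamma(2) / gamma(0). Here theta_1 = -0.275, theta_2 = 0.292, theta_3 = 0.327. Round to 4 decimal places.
\rho(2) = 0.1594

For an MA(q) process with theta_0 = 1, the autocovariance is
  gamma(k) = sigma^2 * sum_{i=0..q-k} theta_i * theta_{i+k},
and rho(k) = gamma(k) / gamma(0). Sigma^2 cancels.
  numerator   = (1)*(0.292) + (-0.275)*(0.327) = 0.202075.
  denominator = (1)^2 + (-0.275)^2 + (0.292)^2 + (0.327)^2 = 1.267818.
  rho(2) = 0.202075 / 1.267818 = 0.1594.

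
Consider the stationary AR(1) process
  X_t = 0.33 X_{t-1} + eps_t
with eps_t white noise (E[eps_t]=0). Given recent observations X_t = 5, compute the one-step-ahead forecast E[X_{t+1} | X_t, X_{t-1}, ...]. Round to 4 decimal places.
E[X_{t+1} \mid \mathcal F_t] = 1.6500

For an AR(p) model X_t = c + sum_i phi_i X_{t-i} + eps_t, the
one-step-ahead conditional mean is
  E[X_{t+1} | X_t, ...] = c + sum_i phi_i X_{t+1-i}.
Substitute known values:
  E[X_{t+1} | ...] = (0.33) * (5)
                   = 1.6500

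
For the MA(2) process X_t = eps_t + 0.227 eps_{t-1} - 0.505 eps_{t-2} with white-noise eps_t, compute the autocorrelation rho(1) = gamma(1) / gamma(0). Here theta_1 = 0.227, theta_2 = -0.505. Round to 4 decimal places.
\rho(1) = 0.0860

For an MA(q) process with theta_0 = 1, the autocovariance is
  gamma(k) = sigma^2 * sum_{i=0..q-k} theta_i * theta_{i+k},
and rho(k) = gamma(k) / gamma(0). Sigma^2 cancels.
  numerator   = (1)*(0.227) + (0.227)*(-0.505) = 0.112365.
  denominator = (1)^2 + (0.227)^2 + (-0.505)^2 = 1.306554.
  rho(1) = 0.112365 / 1.306554 = 0.0860.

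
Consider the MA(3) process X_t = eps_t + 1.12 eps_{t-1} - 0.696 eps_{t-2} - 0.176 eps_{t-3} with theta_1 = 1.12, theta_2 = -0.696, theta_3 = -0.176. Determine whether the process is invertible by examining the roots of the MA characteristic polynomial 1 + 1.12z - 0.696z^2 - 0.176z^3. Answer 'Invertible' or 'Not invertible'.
\text{Not invertible}

The MA(q) characteristic polynomial is P(z) = 1 + 1.12z - 0.696z^2 - 0.176z^3.
Invertibility requires all roots to lie outside the unit circle, i.e. |z| > 1 for every root.
Degree 3: look for a simple real root z0 first, then factor out (1 - z/z0) and solve the remaining quadratic.
Testing z0 = -5: P(-5) = 1 + (1.12)(-5) + (-0.696)(-5)^2 + (-0.176)(-5)^3
  = 1 + (-5.6) + (-17.4) + (22) = 0.  So z_0 = -5 is a root, |z_0| = 5.
Divide out the factor (1 + 0.2 z) = (1 - z/z0) (since 1/z0 = -0.2):
  P(z) = (1 + 0.2 z)(1 + (0.92) z + (-0.88) z^2)
  [check: z-coef 0.92 - (-0.2) = 1.12; z^2-coef -0.88 - (-0.2)(0.92) = -0.696; z^3-coef -(-0.2)(-0.88) = -0.176.]
Remaining roots from the quadratic factor 1 + (0.92) z + (-0.88) z^2:
  Set 1 + (0.92) z + (-0.88) z^2 = 0, i.e. a z^2 + b z + c = 0 with a = -0.88, b = 0.92, c = 1.
  Discriminant D = b^2 - 4ac = (0.92)^2 - 4*(-0.88)*1 = 0.8464 - (-3.52) = 4.3664.
  D >= 0, so the roots are real: z = (-b +/- sqrt(D)) / (2a) = (-0.92 +/- 2.089593) / (-1.76).
    z_1 = (-0.92 + 2.089593) / (-1.76) = -0.6645,   |z_1| = 0.6645.
    z_2 = (-0.92 - 2.089593) / (-1.76) = 1.71,   |z_2| = 1.71.
Moduli of all roots: 5.0000, 0.6645, 1.7100.
All moduli strictly greater than 1? No.
Verdict: Not invertible.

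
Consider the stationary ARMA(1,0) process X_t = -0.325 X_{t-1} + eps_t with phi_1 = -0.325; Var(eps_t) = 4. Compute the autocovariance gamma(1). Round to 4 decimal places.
\gamma(1) = -1.4535

Multiply the model equation by X_{t-k} and take expectations. With theta_0 = psi_0 = 1 and psi_j the MA(infinity) weights, this gives
  gamma(k) - sum_i phi_i gamma(k-i) = c_k,
  c_k = sigma^2 * sum_{j=k..q} theta_j psi_{j-k}   (c_k = 0 for k > q),
using gamma(-m) = gamma(m).
Pure AR (q = 0): c_0 = sigma^2 = 4, c_k = 0 for k >= 1.
Equations for k = 0 and k = 1 (AR order 1):
  gamma(0) = phi_1 gamma(1) + c_0
  gamma(1) = phi_1 gamma(0) + c_1
Substituting the second into the first: gamma(0) (1 - phi_1^2) = c_0 + phi_1 c_1, so
  gamma(0) = c_0 / (1 - phi_1^2) = 4 / (1 - (-0.325)^2) = 4 / 0.894375 = 4.472397.
  gamma(1) = phi_1 gamma(0) = (-0.325)(4.472397) = -1.453529.
Therefore gamma(1) = -1.4535 (to 4 decimal places).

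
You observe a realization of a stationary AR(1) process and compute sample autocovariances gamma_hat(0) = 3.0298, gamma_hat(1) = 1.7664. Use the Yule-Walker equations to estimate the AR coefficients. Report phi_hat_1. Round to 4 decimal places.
\hat\phi_{1} = 0.5830

The Yule-Walker equations for an AR(p) process read, in matrix form,
  Gamma_p phi = r_p,   with   (Gamma_p)_{ij} = gamma(|i - j|),
                       (r_p)_i = gamma(i),   i,j = 1..p.
Substitute the sample gammas (Toeplitz matrix and right-hand side of size 1):
  Gamma_p = [[3.0298]]
  r_p     = [1.7664]
With p = 1 this is the single equation gamma(0) phi_1 = gamma(1):
  phi_hat_1 = gamma(1) / gamma(0) = 1.7664 / 3.0298 = 0.5830.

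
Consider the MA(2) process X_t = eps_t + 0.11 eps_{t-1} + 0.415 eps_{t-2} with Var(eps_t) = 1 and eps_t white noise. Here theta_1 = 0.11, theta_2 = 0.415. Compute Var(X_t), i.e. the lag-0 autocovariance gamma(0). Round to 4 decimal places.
\gamma(0) = 1.1843

For an MA(q) process X_t = eps_t + sum_i theta_i eps_{t-i} with
Var(eps_t) = sigma^2, the variance is
  gamma(0) = sigma^2 * (1 + sum_i theta_i^2).
  sum_i theta_i^2 = (0.11)^2 + (0.415)^2 = 0.0121 + 0.172225 = 0.184325.
  gamma(0) = 1 * (1 + 0.184325) = 1 * 1.184325 = 1.184325, which rounds to 1.1843.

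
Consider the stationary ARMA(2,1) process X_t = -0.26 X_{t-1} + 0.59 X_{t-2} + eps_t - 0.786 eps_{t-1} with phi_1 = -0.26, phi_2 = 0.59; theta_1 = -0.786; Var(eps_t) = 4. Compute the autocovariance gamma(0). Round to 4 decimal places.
\gamma(0) = 26.8348

Multiply the model equation by X_{t-k} and take expectations. With theta_0 = psi_0 = 1 and psi_j the MA(infinity) weights, this gives
  gamma(k) - sum_i phi_i gamma(k-i) = c_k,
  c_k = sigma^2 * sum_{j=k..q} theta_j psi_{j-k}   (c_k = 0 for k > q),
using gamma(-m) = gamma(m).
psi-weights needed (psi_j = theta_j + sum_i phi_i psi_{j-i}):
  psi_1 = theta_1 + phi_1 = -0.786 + (-0.26) = -1.046
Right-hand sides:
  c_0 = sigma^2 (1 + theta_1 psi_1) = 4 * (1 + (-0.786)(-1.046)) = 4 * 1.822156 = 7.288624
  c_1 = sigma^2 theta_1 = 4 * (-0.786) = -3.144
  c_2 = 0
Equations for k = 0, 1, 2 (AR order 2, c_2 = 0):
  (E0) gamma(0) = phi_1 gamma(1) + phi_2 gamma(2) + c_0
  (E1) gamma(1) = phi_1 gamma(0) + phi_2 gamma(1) + c_1
  (E2) gamma(2) = phi_1 gamma(1) + phi_2 gamma(0)
From (E1): gamma(1) = A gamma(0) + B with
  A = phi_1 / (1 - phi_2) = -0.26 / 0.41 = -0.634146,   B = c_1 / (1 - phi_2) = -3.144 / 0.41 = -7.668293.
Insert (E2) into (E0): gamma(0) (1 - phi_2^2) = phi_1 (1 + phi_2) gamma(1) + c_0.
  phi_1 (1 + phi_2) = (-0.26)(1.59) = -0.4134,   1 - phi_2^2 = 0.6519.
Replace gamma(1) by A gamma(0) + B and collect gamma(0):
  gamma(0) [0.6519 - (-0.4134)(-0.634146)] = (-0.4134)(-7.668293) + 7.288624
  gamma(0) * 0.389744 = 10.458696
  gamma(0) = 10.458696 / 0.389744 = 26.834791.
Therefore gamma(0) = 26.8348 (to 4 decimal places).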